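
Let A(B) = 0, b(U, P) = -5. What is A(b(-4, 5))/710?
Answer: 0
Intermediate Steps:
A(b(-4, 5))/710 = 0/710 = (1/710)*0 = 0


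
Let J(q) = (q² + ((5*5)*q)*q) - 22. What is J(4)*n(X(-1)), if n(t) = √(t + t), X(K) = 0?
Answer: 0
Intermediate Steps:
J(q) = -22 + 26*q² (J(q) = (q² + (25*q)*q) - 22 = (q² + 25*q²) - 22 = 26*q² - 22 = -22 + 26*q²)
n(t) = √2*√t (n(t) = √(2*t) = √2*√t)
J(4)*n(X(-1)) = (-22 + 26*4²)*(√2*√0) = (-22 + 26*16)*(√2*0) = (-22 + 416)*0 = 394*0 = 0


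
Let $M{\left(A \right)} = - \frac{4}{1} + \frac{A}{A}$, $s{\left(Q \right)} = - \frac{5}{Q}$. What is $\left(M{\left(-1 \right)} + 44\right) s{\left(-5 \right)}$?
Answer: $41$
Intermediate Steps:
$M{\left(A \right)} = -3$ ($M{\left(A \right)} = \left(-4\right) 1 + 1 = -4 + 1 = -3$)
$\left(M{\left(-1 \right)} + 44\right) s{\left(-5 \right)} = \left(-3 + 44\right) \left(- \frac{5}{-5}\right) = 41 \left(\left(-5\right) \left(- \frac{1}{5}\right)\right) = 41 \cdot 1 = 41$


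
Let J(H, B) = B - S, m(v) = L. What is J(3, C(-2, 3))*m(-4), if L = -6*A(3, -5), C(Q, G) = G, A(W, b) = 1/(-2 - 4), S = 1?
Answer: 2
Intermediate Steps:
A(W, b) = -1/6 (A(W, b) = 1/(-6) = -1/6)
L = 1 (L = -6*(-1/6) = 1)
m(v) = 1
J(H, B) = -1 + B (J(H, B) = B - 1*1 = B - 1 = -1 + B)
J(3, C(-2, 3))*m(-4) = (-1 + 3)*1 = 2*1 = 2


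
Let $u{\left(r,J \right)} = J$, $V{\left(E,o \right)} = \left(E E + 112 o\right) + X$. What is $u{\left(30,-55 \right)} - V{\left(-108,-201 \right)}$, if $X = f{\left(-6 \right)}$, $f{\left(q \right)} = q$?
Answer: $10799$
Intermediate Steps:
$X = -6$
$V{\left(E,o \right)} = -6 + E^{2} + 112 o$ ($V{\left(E,o \right)} = \left(E E + 112 o\right) - 6 = \left(E^{2} + 112 o\right) - 6 = -6 + E^{2} + 112 o$)
$u{\left(30,-55 \right)} - V{\left(-108,-201 \right)} = -55 - \left(-6 + \left(-108\right)^{2} + 112 \left(-201\right)\right) = -55 - \left(-6 + 11664 - 22512\right) = -55 - -10854 = -55 + 10854 = 10799$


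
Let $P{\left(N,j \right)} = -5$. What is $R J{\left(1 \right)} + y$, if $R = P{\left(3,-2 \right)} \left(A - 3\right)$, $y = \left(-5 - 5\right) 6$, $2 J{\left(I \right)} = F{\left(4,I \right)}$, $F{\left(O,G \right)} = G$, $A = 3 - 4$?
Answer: $-50$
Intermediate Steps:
$A = -1$
$J{\left(I \right)} = \frac{I}{2}$
$y = -60$ ($y = \left(-10\right) 6 = -60$)
$R = 20$ ($R = - 5 \left(-1 - 3\right) = \left(-5\right) \left(-4\right) = 20$)
$R J{\left(1 \right)} + y = 20 \cdot \frac{1}{2} \cdot 1 - 60 = 20 \cdot \frac{1}{2} - 60 = 10 - 60 = -50$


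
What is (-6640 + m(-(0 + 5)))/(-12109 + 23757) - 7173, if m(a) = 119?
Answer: -83557625/11648 ≈ -7173.6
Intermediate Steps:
(-6640 + m(-(0 + 5)))/(-12109 + 23757) - 7173 = (-6640 + 119)/(-12109 + 23757) - 7173 = -6521/11648 - 7173 = -83557625/11648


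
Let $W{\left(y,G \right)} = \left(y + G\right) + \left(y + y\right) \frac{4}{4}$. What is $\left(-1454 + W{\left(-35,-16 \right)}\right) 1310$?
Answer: $-2063250$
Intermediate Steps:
$W{\left(y,G \right)} = G + 3 y$ ($W{\left(y,G \right)} = \left(G + y\right) + 2 y 4 \cdot \frac{1}{4} = \left(G + y\right) + 2 y 1 = \left(G + y\right) + 2 y = G + 3 y$)
$\left(-1454 + W{\left(-35,-16 \right)}\right) 1310 = \left(-1454 + \left(-16 + 3 \left(-35\right)\right)\right) 1310 = \left(-1454 - 121\right) 1310 = \left(-1575\right) 1310 = -2063250$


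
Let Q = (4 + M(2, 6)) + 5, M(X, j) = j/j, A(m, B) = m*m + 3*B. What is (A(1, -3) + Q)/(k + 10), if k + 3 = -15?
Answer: -¼ ≈ -0.25000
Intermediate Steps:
A(m, B) = m² + 3*B
k = -18 (k = -3 - 15 = -18)
M(X, j) = 1
Q = 10 (Q = (4 + 1) + 5 = 5 + 5 = 10)
(A(1, -3) + Q)/(k + 10) = ((1² + 3*(-3)) + 10)/(-18 + 10) = ((1 - 9) + 10)/(-8) = -(-8 + 10)/8 = -⅛*2 = -¼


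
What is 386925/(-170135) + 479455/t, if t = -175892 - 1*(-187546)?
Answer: 2201795785/56650094 ≈ 38.867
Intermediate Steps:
t = 11654 (t = -175892 + 187546 = 11654)
386925/(-170135) + 479455/t = 386925/(-170135) + 479455/11654 = 386925*(-1/170135) + 479455*(1/11654) = -11055/4861 + 479455/11654 = 2201795785/56650094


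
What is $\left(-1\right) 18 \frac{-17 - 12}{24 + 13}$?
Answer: $\frac{522}{37} \approx 14.108$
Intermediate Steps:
$\left(-1\right) 18 \frac{-17 - 12}{24 + 13} = - 18 \left(- \frac{29}{37}\right) = - 18 \left(\left(-29\right) \frac{1}{37}\right) = \left(-18\right) \left(- \frac{29}{37}\right) = \frac{522}{37}$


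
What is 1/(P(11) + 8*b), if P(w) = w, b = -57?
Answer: -1/445 ≈ -0.0022472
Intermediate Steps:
1/(P(11) + 8*b) = 1/(11 + 8*(-57)) = 1/(11 - 456) = 1/(-445) = -1/445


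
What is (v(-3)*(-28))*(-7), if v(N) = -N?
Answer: 588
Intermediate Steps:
(v(-3)*(-28))*(-7) = (-1*(-3)*(-28))*(-7) = (3*(-28))*(-7) = -84*(-7) = 588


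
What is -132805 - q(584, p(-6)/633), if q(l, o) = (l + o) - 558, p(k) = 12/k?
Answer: -84082021/633 ≈ -1.3283e+5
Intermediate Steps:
q(l, o) = -558 + l + o
-132805 - q(584, p(-6)/633) = -132805 - (-558 + 584 + (12/(-6))/633) = -132805 - (-558 + 584 + (12*(-⅙))*(1/633)) = -132805 - (-558 + 584 - 2*1/633) = -132805 - (-558 + 584 - 2/633) = -132805 - 1*16456/633 = -132805 - 16456/633 = -84082021/633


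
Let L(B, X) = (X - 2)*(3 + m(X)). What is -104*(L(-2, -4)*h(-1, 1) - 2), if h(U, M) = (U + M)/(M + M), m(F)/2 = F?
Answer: 208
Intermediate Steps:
m(F) = 2*F
L(B, X) = (-2 + X)*(3 + 2*X) (L(B, X) = (X - 2)*(3 + 2*X) = (-2 + X)*(3 + 2*X))
h(U, M) = (M + U)/(2*M) (h(U, M) = (M + U)/((2*M)) = (M + U)*(1/(2*M)) = (M + U)/(2*M))
-104*(L(-2, -4)*h(-1, 1) - 2) = -104*((-6 - 1*(-4) + 2*(-4)**2)*((1/2)*(1 - 1)/1) - 2) = -104*((-6 + 4 + 2*16)*((1/2)*1*0) - 2) = -104*((-6 + 4 + 32)*0 - 2) = -104*(30*0 - 2) = -104*(0 - 2) = -104*(-2) = 208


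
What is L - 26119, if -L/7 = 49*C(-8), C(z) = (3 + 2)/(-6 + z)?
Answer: -51993/2 ≈ -25997.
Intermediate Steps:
C(z) = 5/(-6 + z)
L = 245/2 (L = -343*5/(-6 - 8) = -343*5/(-14) = -343*5*(-1/14) = -343*(-5)/14 = -7*(-35/2) = 245/2 ≈ 122.50)
L - 26119 = 245/2 - 26119 = -51993/2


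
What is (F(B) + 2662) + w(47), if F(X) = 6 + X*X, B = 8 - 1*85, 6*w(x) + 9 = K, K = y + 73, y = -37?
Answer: 17203/2 ≈ 8601.5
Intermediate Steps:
K = 36 (K = -37 + 73 = 36)
w(x) = 9/2 (w(x) = -3/2 + (⅙)*36 = -3/2 + 6 = 9/2)
B = -77 (B = 8 - 85 = -77)
F(X) = 6 + X²
(F(B) + 2662) + w(47) = ((6 + (-77)²) + 2662) + 9/2 = ((6 + 5929) + 2662) + 9/2 = (5935 + 2662) + 9/2 = 8597 + 9/2 = 17203/2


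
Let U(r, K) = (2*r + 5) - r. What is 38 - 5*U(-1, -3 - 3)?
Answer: 18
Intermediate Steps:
U(r, K) = 5 + r (U(r, K) = (5 + 2*r) - r = 5 + r)
38 - 5*U(-1, -3 - 3) = 38 - 5*(5 - 1) = 38 - 5*4 = 38 - 20 = 18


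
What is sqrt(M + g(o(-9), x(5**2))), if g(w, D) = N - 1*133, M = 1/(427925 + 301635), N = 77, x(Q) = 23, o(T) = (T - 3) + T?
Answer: I*sqrt(7451608928010)/364780 ≈ 7.4833*I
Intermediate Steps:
o(T) = -3 + 2*T (o(T) = (-3 + T) + T = -3 + 2*T)
M = 1/729560 ≈ 1.3707e-6
g(w, D) = -56 (g(w, D) = 77 - 1*133 = 77 - 133 = -56)
sqrt(M + g(o(-9), x(5**2))) = sqrt(1/729560 - 56) = sqrt(-40855359/729560) = I*sqrt(7451608928010)/364780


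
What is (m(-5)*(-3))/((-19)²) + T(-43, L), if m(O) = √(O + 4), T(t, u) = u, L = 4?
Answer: 4 - 3*I/361 ≈ 4.0 - 0.0083102*I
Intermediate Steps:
m(O) = √(4 + O)
(m(-5)*(-3))/((-19)²) + T(-43, L) = (√(4 - 5)*(-3))/((-19)²) + 4 = (√(-1)*(-3))/361 + 4 = (I*(-3))*(1/361) + 4 = -3*I*(1/361) + 4 = -3*I/361 + 4 = 4 - 3*I/361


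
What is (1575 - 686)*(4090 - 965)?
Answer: 2778125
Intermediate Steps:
(1575 - 686)*(4090 - 965) = 889*3125 = 2778125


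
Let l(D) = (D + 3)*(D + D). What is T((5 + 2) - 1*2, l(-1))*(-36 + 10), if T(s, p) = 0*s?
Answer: 0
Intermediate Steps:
l(D) = 2*D*(3 + D) (l(D) = (3 + D)*(2*D) = 2*D*(3 + D))
T(s, p) = 0
T((5 + 2) - 1*2, l(-1))*(-36 + 10) = 0*(-36 + 10) = 0*(-26) = 0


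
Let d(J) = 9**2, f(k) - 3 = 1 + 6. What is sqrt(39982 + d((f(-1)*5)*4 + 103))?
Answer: sqrt(40063) ≈ 200.16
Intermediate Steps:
f(k) = 10 (f(k) = 3 + (1 + 6) = 3 + 7 = 10)
d(J) = 81
sqrt(39982 + d((f(-1)*5)*4 + 103)) = sqrt(39982 + 81) = sqrt(40063)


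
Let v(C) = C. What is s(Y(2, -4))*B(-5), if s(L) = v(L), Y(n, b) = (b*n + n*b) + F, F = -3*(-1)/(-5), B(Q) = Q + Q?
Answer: 166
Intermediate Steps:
B(Q) = 2*Q
F = -⅗ (F = 3*(-⅕) = -⅗ ≈ -0.60000)
Y(n, b) = -⅗ + 2*b*n (Y(n, b) = (b*n + n*b) - ⅗ = (b*n + b*n) - ⅗ = 2*b*n - ⅗ = -⅗ + 2*b*n)
s(L) = L
s(Y(2, -4))*B(-5) = (-⅗ + 2*(-4)*2)*(2*(-5)) = (-⅗ - 16)*(-10) = -83/5*(-10) = 166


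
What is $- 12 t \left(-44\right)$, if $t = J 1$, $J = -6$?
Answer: $-3168$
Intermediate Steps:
$t = -6$ ($t = \left(-6\right) 1 = -6$)
$- 12 t \left(-44\right) = \left(-12\right) \left(-6\right) \left(-44\right) = 72 \left(-44\right) = -3168$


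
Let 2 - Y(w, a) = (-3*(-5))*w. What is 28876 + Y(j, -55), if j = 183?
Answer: 26133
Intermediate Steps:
Y(w, a) = 2 - 15*w (Y(w, a) = 2 - (-3*(-5))*w = 2 - 15*w)
28876 + Y(j, -55) = 28876 + (2 - 15*183) = 28876 + (2 - 2745) = 28876 - 2743 = 26133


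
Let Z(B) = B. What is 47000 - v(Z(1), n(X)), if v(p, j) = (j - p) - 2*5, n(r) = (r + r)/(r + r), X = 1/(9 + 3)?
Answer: 47010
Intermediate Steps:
X = 1/12 ≈ 0.083333
n(r) = 1 (n(r) = (2*r)/((2*r)) = (2*r)*(1/(2*r)) = 1)
v(p, j) = -10 + j - p (v(p, j) = (j - p) - 10 = -10 + j - p)
47000 - v(Z(1), n(X)) = 47000 - (-10 + 1 - 1*1) = 47000 - (-10 + 1 - 1) = 47000 - 1*(-10) = 47000 + 10 = 47010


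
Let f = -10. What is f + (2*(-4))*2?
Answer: -26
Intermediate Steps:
f + (2*(-4))*2 = -10 + (2*(-4))*2 = -10 - 8*2 = -10 - 16 = -26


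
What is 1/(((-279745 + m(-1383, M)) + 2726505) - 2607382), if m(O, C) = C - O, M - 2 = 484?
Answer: -1/158753 ≈ -6.2991e-6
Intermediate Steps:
M = 486 (M = 2 + 484 = 486)
1/(((-279745 + m(-1383, M)) + 2726505) - 2607382) = 1/(((-279745 + (486 - 1*(-1383))) + 2726505) - 2607382) = 1/(((-279745 + (486 + 1383)) + 2726505) - 2607382) = 1/(((-279745 + 1869) + 2726505) - 2607382) = 1/((-277876 + 2726505) - 2607382) = 1/(2448629 - 2607382) = 1/(-158753) = -1/158753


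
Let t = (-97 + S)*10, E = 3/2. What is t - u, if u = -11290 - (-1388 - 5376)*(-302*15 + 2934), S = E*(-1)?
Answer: 10805649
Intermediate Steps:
E = 3/2 (E = 3*(1/2) = 3/2 ≈ 1.5000)
S = -3/2 (S = (3/2)*(-1) = -3/2 ≈ -1.5000)
t = -985 (t = (-97 - 3/2)*10 = -197/2*10 = -985)
u = -10806634 (u = -11290 - (-6764)*(-4530 + 2934) = -11290 - (-6764)*(-1596) = -11290 - 1*10795344 = -11290 - 10795344 = -10806634)
t - u = -985 - 1*(-10806634) = -985 + 10806634 = 10805649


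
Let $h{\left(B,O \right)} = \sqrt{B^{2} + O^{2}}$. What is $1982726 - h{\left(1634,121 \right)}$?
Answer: $1982726 - \sqrt{2684597} \approx 1.9811 \cdot 10^{6}$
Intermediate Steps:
$1982726 - h{\left(1634,121 \right)} = 1982726 - \sqrt{1634^{2} + 121^{2}} = 1982726 - \sqrt{2669956 + 14641} = 1982726 - \sqrt{2684597}$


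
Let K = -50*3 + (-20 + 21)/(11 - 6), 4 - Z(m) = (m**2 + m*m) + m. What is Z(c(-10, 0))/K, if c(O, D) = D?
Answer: -20/749 ≈ -0.026702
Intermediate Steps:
Z(m) = 4 - m - 2*m**2 (Z(m) = 4 - ((m**2 + m*m) + m) = 4 - ((m**2 + m**2) + m) = 4 - (2*m**2 + m) = 4 - (m + 2*m**2) = 4 + (-m - 2*m**2) = 4 - m - 2*m**2)
K = -749/5 (K = -150 + 1/5 = -749/5 ≈ -149.80)
Z(c(-10, 0))/K = (4 - 1*0 - 2*0**2)/(-749/5) = (4 + 0 - 2*0)*(-5/749) = (4 + 0 + 0)*(-5/749) = 4*(-5/749) = -20/749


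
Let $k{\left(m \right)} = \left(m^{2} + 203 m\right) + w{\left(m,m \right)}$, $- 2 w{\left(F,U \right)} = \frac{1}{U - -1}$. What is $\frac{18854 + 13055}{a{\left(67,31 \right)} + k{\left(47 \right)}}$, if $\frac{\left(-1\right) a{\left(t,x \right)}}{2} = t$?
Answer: $\frac{3063264}{1115135} \approx 2.747$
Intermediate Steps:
$a{\left(t,x \right)} = - 2 t$
$w{\left(F,U \right)} = - \frac{1}{2 \left(1 + U\right)}$ ($w{\left(F,U \right)} = - \frac{1}{2 \left(U - -1\right)} = - \frac{1}{2 \left(U + 1\right)} = - \frac{1}{2 \left(1 + U\right)}$)
$k{\left(m \right)} = m^{2} - \frac{1}{2 + 2 m} + 203 m$ ($k{\left(m \right)} = \left(m^{2} + 203 m\right) - \frac{1}{2 + 2 m} = m^{2} - \frac{1}{2 + 2 m} + 203 m$)
$\frac{18854 + 13055}{a{\left(67,31 \right)} + k{\left(47 \right)}} = \frac{18854 + 13055}{\left(-2\right) 67 + \frac{- \frac{1}{2} + 47 \left(1 + 47\right) \left(203 + 47\right)}{1 + 47}} = \frac{31909}{-134 + \frac{- \frac{1}{2} + 47 \cdot 48 \cdot 250}{48}} = \frac{31909}{-134 + \frac{- \frac{1}{2} + 564000}{48}} = \frac{31909}{-134 + \frac{1}{48} \cdot \frac{1127999}{2}} = \frac{31909}{-134 + \frac{1127999}{96}} = \frac{31909}{\frac{1115135}{96}} = 31909 \cdot \frac{96}{1115135} = \frac{3063264}{1115135}$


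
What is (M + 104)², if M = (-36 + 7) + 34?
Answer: 11881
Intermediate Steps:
M = 5 (M = -29 + 34 = 5)
(M + 104)² = (5 + 104)² = 109² = 11881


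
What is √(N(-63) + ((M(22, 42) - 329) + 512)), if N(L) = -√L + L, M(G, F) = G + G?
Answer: √(164 - 3*I*√7) ≈ 12.81 - 0.30981*I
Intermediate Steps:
M(G, F) = 2*G
N(L) = L - √L
√(N(-63) + ((M(22, 42) - 329) + 512)) = √((-63 - √(-63)) + ((2*22 - 329) + 512)) = √((-63 - 3*I*√7) + ((44 - 329) + 512)) = √((-63 - 3*I*√7) + (-285 + 512)) = √((-63 - 3*I*√7) + 227) = √(164 - 3*I*√7)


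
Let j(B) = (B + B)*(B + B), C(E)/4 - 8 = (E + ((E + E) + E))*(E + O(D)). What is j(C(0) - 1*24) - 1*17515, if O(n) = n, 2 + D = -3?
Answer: -17259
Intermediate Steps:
D = -5 (D = -2 - 3 = -5)
C(E) = 32 + 16*E*(-5 + E) (C(E) = 32 + 4*((E + ((E + E) + E))*(E - 5)) = 32 + 4*((E + (2*E + E))*(-5 + E)) = 32 + 4*((E + 3*E)*(-5 + E)) = 32 + 4*((4*E)*(-5 + E)) = 32 + 4*(4*E*(-5 + E)) = 32 + 16*E*(-5 + E))
j(B) = 4*B² (j(B) = (2*B)*(2*B) = 4*B²)
j(C(0) - 1*24) - 1*17515 = 4*((32 - 80*0 + 16*0²) - 1*24)² - 1*17515 = 4*((32 + 0 + 16*0) - 24)² - 17515 = 4*((32 + 0 + 0) - 24)² - 17515 = 4*(32 - 24)² - 17515 = 4*8² - 17515 = 4*64 - 17515 = 256 - 17515 = -17259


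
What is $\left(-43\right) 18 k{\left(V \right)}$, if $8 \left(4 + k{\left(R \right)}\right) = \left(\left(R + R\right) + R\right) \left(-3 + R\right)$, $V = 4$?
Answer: $1935$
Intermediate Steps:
$k{\left(R \right)} = -4 + \frac{3 R \left(-3 + R\right)}{8}$ ($k{\left(R \right)} = -4 + \frac{\left(\left(R + R\right) + R\right) \left(-3 + R\right)}{8} = -4 + \frac{\left(2 R + R\right) \left(-3 + R\right)}{8} = -4 + \frac{3 R \left(-3 + R\right)}{8}$)
$\left(-43\right) 18 k{\left(V \right)} = \left(-43\right) 18 \left(-4 - \frac{9}{2} + \frac{3 \cdot 4^{2}}{8}\right) = - 774 \left(-4 - \frac{9}{2} + \frac{3}{8} \cdot 16\right) = - 774 \left(-4 - \frac{9}{2} + 6\right) = \left(-774\right) \left(- \frac{5}{2}\right) = 1935$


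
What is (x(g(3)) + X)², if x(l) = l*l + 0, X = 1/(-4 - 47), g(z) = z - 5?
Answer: 41209/2601 ≈ 15.844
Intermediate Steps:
g(z) = -5 + z
X = -1/51 (X = 1/(-51) = -1/51 ≈ -0.019608)
x(l) = l² (x(l) = l² + 0 = l²)
(x(g(3)) + X)² = ((-5 + 3)² - 1/51)² = ((-2)² - 1/51)² = (4 - 1/51)² = (203/51)² = 41209/2601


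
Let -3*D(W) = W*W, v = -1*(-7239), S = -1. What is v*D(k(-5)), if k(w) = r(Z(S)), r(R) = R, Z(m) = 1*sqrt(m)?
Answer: 2413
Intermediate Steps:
Z(m) = sqrt(m)
k(w) = I (k(w) = sqrt(-1) = I)
v = 7239
D(W) = -W**2/3 (D(W) = -W*W/3 = -W**2/3)
v*D(k(-5)) = 7239*(-I**2/3) = 7239*(-1/3*(-1)) = 7239*(1/3) = 2413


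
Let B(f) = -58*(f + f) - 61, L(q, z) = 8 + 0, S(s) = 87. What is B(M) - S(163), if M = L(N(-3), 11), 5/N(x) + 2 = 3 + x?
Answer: -1076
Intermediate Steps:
N(x) = 5/(1 + x) (N(x) = 5/(-2 + (3 + x)) = 5/(1 + x))
L(q, z) = 8
M = 8
B(f) = -61 - 116*f (B(f) = -116*f - 61 = -61 - 116*f)
B(M) - S(163) = (-61 - 116*8) - 1*87 = (-61 - 928) - 87 = -989 - 87 = -1076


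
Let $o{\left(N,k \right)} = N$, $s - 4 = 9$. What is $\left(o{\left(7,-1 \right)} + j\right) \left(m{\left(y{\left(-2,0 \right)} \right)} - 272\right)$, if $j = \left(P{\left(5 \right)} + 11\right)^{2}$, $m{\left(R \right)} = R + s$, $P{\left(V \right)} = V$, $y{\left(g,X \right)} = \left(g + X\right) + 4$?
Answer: $-67591$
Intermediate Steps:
$s = 13$ ($s = 4 + 9 = 13$)
$y{\left(g,X \right)} = 4 + X + g$ ($y{\left(g,X \right)} = \left(X + g\right) + 4 = 4 + X + g$)
$m{\left(R \right)} = 13 + R$ ($m{\left(R \right)} = R + 13 = 13 + R$)
$j = 256$ ($j = \left(5 + 11\right)^{2} = 16^{2} = 256$)
$\left(o{\left(7,-1 \right)} + j\right) \left(m{\left(y{\left(-2,0 \right)} \right)} - 272\right) = \left(7 + 256\right) \left(\left(13 + \left(4 + 0 - 2\right)\right) - 272\right) = 263 \left(\left(13 + 2\right) - 272\right) = 263 \left(15 - 272\right) = 263 \left(-257\right) = -67591$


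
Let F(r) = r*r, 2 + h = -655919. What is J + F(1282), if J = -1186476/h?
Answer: 1078023092080/655921 ≈ 1.6435e+6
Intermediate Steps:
h = -655921 (h = -2 - 655919 = -655921)
F(r) = r²
J = 1186476/655921 (J = -1186476/(-655921) = -1186476*(-1/655921) = 1186476/655921 ≈ 1.8089)
J + F(1282) = 1186476/655921 + 1282² = 1186476/655921 + 1643524 = 1078023092080/655921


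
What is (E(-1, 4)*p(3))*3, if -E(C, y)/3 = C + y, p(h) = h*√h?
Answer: -81*√3 ≈ -140.30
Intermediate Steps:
p(h) = h^(3/2)
E(C, y) = -3*C - 3*y (E(C, y) = -3*(C + y) = -3*C - 3*y)
(E(-1, 4)*p(3))*3 = ((-3*(-1) - 3*4)*3^(3/2))*3 = ((3 - 12)*(3*√3))*3 = -27*√3*3 = -81*√3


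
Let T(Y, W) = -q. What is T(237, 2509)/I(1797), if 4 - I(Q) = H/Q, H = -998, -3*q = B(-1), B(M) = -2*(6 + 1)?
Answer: -4193/4093 ≈ -1.0244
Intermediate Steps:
B(M) = -14 (B(M) = -2*7 = -14)
q = 14/3 (q = -⅓*(-14) = 14/3 ≈ 4.6667)
T(Y, W) = -14/3 (T(Y, W) = -1*14/3 = -14/3)
I(Q) = 4 + 998/Q (I(Q) = 4 - (-998)/Q = 4 + 998/Q)
T(237, 2509)/I(1797) = -14/(3*(4 + 998/1797)) = -14/(3*8186/1797) = -14/3*1797/8186 = -4193/4093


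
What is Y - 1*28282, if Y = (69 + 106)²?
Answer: 2343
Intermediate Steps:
Y = 30625 (Y = 175² = 30625)
Y - 1*28282 = 30625 - 1*28282 = 30625 - 28282 = 2343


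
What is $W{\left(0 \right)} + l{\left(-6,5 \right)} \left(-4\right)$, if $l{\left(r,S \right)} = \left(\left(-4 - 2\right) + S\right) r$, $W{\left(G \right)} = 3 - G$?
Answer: $-21$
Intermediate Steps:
$l{\left(r,S \right)} = r \left(-6 + S\right)$ ($l{\left(r,S \right)} = \left(-6 + S\right) r = r \left(-6 + S\right)$)
$W{\left(0 \right)} + l{\left(-6,5 \right)} \left(-4\right) = \left(3 - 0\right) + - 6 \left(-6 + 5\right) \left(-4\right) = \left(3 + 0\right) + \left(-6\right) \left(-1\right) \left(-4\right) = 3 + 6 \left(-4\right) = 3 - 24 = -21$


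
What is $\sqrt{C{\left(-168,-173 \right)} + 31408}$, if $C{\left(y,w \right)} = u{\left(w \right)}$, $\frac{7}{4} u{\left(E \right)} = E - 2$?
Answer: $2 \sqrt{7827} \approx 176.94$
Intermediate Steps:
$u{\left(E \right)} = - \frac{8}{7} + \frac{4 E}{7}$ ($u{\left(E \right)} = \frac{4 \left(E - 2\right)}{7} = \frac{4 \left(-2 + E\right)}{7} = - \frac{8}{7} + \frac{4 E}{7}$)
$C{\left(y,w \right)} = - \frac{8}{7} + \frac{4 w}{7}$
$\sqrt{C{\left(-168,-173 \right)} + 31408} = \sqrt{\left(- \frac{8}{7} + \frac{4}{7} \left(-173\right)\right) + 31408} = \sqrt{\left(- \frac{8}{7} - \frac{692}{7}\right) + 31408} = \sqrt{-100 + 31408} = \sqrt{31308} = 2 \sqrt{7827}$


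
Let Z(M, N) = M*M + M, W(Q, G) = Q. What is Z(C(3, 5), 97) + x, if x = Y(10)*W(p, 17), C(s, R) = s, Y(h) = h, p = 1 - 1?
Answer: 12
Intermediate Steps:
p = 0
Z(M, N) = M + M² (Z(M, N) = M² + M = M + M²)
x = 0 (x = 10*0 = 0)
Z(C(3, 5), 97) + x = 3*(1 + 3) + 0 = 3*4 + 0 = 12 + 0 = 12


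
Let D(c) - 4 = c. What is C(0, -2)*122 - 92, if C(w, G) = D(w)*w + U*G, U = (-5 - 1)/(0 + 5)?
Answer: 1004/5 ≈ 200.80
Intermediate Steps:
U = -6/5 ≈ -1.2000
D(c) = 4 + c
C(w, G) = -6*G/5 + w*(4 + w) (C(w, G) = (4 + w)*w - 6*G/5 = w*(4 + w) - 6*G/5 = -6*G/5 + w*(4 + w))
C(0, -2)*122 - 92 = (-6/5*(-2) + 0*(4 + 0))*122 - 92 = (12/5 + 0*4)*122 - 92 = (12/5 + 0)*122 - 92 = (12/5)*122 - 92 = 1464/5 - 92 = 1004/5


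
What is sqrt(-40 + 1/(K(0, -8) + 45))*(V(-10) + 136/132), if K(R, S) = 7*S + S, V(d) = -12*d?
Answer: 3994*I*sqrt(14459)/627 ≈ 765.97*I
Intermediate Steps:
K(R, S) = 8*S
sqrt(-40 + 1/(K(0, -8) + 45))*(V(-10) + 136/132) = sqrt(-40 + 1/(8*(-8) + 45))*(-12*(-10) + 136/132) = sqrt(-40 + 1/(-64 + 45))*(120 + 136*(1/132)) = sqrt(-40 + 1/(-19))*(120 + 34/33) = sqrt(-40 - 1/19)*(3994/33) = sqrt(-761/19)*(3994/33) = (I*sqrt(14459)/19)*(3994/33) = 3994*I*sqrt(14459)/627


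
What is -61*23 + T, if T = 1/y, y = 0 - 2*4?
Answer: -11225/8 ≈ -1403.1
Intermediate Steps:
y = -8 (y = 0 - 8 = -8)
T = -1/8 (T = 1/(-8) = -1/8 ≈ -0.12500)
-61*23 + T = -61*23 - 1/8 = -1403 - 1/8 = -11225/8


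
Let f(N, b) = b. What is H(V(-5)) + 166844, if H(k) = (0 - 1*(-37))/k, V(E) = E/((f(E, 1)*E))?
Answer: 166881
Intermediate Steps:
V(E) = 1 (V(E) = E/((1*E)) = E/E = 1)
H(k) = 37/k (H(k) = (0 + 37)/k = 37/k)
H(V(-5)) + 166844 = 37/1 + 166844 = 37*1 + 166844 = 37 + 166844 = 166881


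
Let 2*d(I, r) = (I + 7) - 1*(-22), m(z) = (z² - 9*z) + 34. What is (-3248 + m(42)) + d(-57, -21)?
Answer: -1842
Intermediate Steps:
m(z) = 34 + z² - 9*z
d(I, r) = 29/2 + I/2 (d(I, r) = ((I + 7) - 1*(-22))/2 = ((7 + I) + 22)/2 = (29 + I)/2 = 29/2 + I/2)
(-3248 + m(42)) + d(-57, -21) = (-3248 + (34 + 42² - 9*42)) + (29/2 + (½)*(-57)) = (-3248 + (34 + 1764 - 378)) + (29/2 - 57/2) = (-3248 + 1420) - 14 = -1828 - 14 = -1842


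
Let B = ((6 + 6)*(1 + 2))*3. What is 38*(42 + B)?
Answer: 5700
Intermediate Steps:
B = 108 (B = (12*3)*3 = 36*3 = 108)
38*(42 + B) = 38*(42 + 108) = 38*150 = 5700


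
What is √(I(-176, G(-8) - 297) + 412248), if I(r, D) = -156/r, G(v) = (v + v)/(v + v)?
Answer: 3*√22169829/22 ≈ 642.07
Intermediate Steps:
G(v) = 1 (G(v) = (2*v)/((2*v)) = (2*v)*(1/(2*v)) = 1)
√(I(-176, G(-8) - 297) + 412248) = √(-156/(-176) + 412248) = √(-156*(-1/176) + 412248) = √(39/44 + 412248) = √(18138951/44) = 3*√22169829/22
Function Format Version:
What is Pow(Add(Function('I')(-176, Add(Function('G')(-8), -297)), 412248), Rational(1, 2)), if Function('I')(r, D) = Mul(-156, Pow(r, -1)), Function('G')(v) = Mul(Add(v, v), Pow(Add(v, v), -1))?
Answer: Mul(Rational(3, 22), Pow(22169829, Rational(1, 2))) ≈ 642.07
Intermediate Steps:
Function('G')(v) = 1 (Function('G')(v) = Mul(Mul(2, v), Pow(Mul(2, v), -1)) = Mul(Mul(2, v), Mul(Rational(1, 2), Pow(v, -1))) = 1)
Pow(Add(Function('I')(-176, Add(Function('G')(-8), -297)), 412248), Rational(1, 2)) = Pow(Add(Mul(-156, Pow(-176, -1)), 412248), Rational(1, 2)) = Pow(Add(Mul(-156, Rational(-1, 176)), 412248), Rational(1, 2)) = Pow(Add(Rational(39, 44), 412248), Rational(1, 2)) = Pow(Rational(18138951, 44), Rational(1, 2)) = Mul(Rational(3, 22), Pow(22169829, Rational(1, 2)))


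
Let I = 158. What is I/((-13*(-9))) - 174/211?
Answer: 12980/24687 ≈ 0.52578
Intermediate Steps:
I/((-13*(-9))) - 174/211 = 158/((-13*(-9))) - 174/211 = 158/117 - 174*1/211 = 158*(1/117) - 174/211 = 158/117 - 174/211 = 12980/24687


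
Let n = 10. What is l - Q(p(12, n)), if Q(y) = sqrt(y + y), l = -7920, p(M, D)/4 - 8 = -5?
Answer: -7920 - 2*sqrt(6) ≈ -7924.9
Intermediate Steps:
p(M, D) = 12 (p(M, D) = 32 + 4*(-5) = 32 - 20 = 12)
Q(y) = sqrt(2)*sqrt(y) (Q(y) = sqrt(2*y) = sqrt(2)*sqrt(y))
l - Q(p(12, n)) = -7920 - sqrt(2)*sqrt(12) = -7920 - sqrt(2)*2*sqrt(3) = -7920 - 2*sqrt(6)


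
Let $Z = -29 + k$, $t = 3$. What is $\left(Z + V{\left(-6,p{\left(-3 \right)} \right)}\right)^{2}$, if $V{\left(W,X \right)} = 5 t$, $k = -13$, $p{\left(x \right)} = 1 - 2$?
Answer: $729$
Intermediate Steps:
$p{\left(x \right)} = -1$
$V{\left(W,X \right)} = 15$ ($V{\left(W,X \right)} = 5 \cdot 3 = 15$)
$Z = -42$ ($Z = -29 - 13 = -42$)
$\left(Z + V{\left(-6,p{\left(-3 \right)} \right)}\right)^{2} = \left(-42 + 15\right)^{2} = \left(-27\right)^{2} = 729$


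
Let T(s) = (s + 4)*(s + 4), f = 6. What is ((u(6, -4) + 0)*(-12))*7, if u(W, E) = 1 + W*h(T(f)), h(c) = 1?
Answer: -588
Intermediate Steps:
T(s) = (4 + s)² (T(s) = (4 + s)*(4 + s) = (4 + s)²)
u(W, E) = 1 + W (u(W, E) = 1 + W*1 = 1 + W)
((u(6, -4) + 0)*(-12))*7 = (((1 + 6) + 0)*(-12))*7 = ((7 + 0)*(-12))*7 = (7*(-12))*7 = -84*7 = -588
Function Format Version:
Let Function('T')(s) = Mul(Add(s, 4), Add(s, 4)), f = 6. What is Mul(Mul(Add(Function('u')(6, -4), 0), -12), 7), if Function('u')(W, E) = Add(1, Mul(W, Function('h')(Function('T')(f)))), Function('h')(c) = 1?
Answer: -588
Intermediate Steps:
Function('T')(s) = Pow(Add(4, s), 2) (Function('T')(s) = Mul(Add(4, s), Add(4, s)) = Pow(Add(4, s), 2))
Function('u')(W, E) = Add(1, W) (Function('u')(W, E) = Add(1, Mul(W, 1)) = Add(1, W))
Mul(Mul(Add(Function('u')(6, -4), 0), -12), 7) = Mul(Mul(Add(Add(1, 6), 0), -12), 7) = Mul(Mul(Add(7, 0), -12), 7) = Mul(Mul(7, -12), 7) = Mul(-84, 7) = -588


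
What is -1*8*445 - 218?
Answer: -3778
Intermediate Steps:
-1*8*445 - 218 = -8*445 - 218 = -3560 - 218 = -3778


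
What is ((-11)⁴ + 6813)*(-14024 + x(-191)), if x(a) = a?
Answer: -304968610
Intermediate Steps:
((-11)⁴ + 6813)*(-14024 + x(-191)) = ((-11)⁴ + 6813)*(-14024 - 191) = (14641 + 6813)*(-14215) = 21454*(-14215) = -304968610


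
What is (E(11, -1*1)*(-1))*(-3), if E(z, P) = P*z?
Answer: -33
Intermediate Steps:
(E(11, -1*1)*(-1))*(-3) = ((-1*1*11)*(-1))*(-3) = (-1*11*(-1))*(-3) = -11*(-1)*(-3) = 11*(-3) = -33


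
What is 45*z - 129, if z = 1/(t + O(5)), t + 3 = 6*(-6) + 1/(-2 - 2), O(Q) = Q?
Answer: -17853/137 ≈ -130.31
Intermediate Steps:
t = -157/4 (t = -3 + (6*(-6) + 1/(-2 - 2)) = -3 + (-36 + 1/(-4)) = -3 + (-36 - ¼) = -3 - 145/4 = -157/4 ≈ -39.250)
z = -4/137 (z = 1/(-157/4 + 5) = 1/(-137/4) = -4/137 ≈ -0.029197)
45*z - 129 = 45*(-4/137) - 129 = -180/137 - 129 = -17853/137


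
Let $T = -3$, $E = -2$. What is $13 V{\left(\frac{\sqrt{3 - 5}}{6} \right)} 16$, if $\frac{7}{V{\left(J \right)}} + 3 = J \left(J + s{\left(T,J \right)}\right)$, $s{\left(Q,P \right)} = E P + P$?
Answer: $- \frac{1456}{3} \approx -485.33$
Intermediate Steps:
$s{\left(Q,P \right)} = - P$ ($s{\left(Q,P \right)} = - 2 P + P = - P$)
$V{\left(J \right)} = - \frac{7}{3}$ ($V{\left(J \right)} = \frac{7}{-3 + J \left(J - J\right)} = \frac{7}{-3 + J 0} = \frac{7}{-3 + 0} = \frac{7}{-3} = 7 \left(- \frac{1}{3}\right) = - \frac{7}{3}$)
$13 V{\left(\frac{\sqrt{3 - 5}}{6} \right)} 16 = 13 \left(- \frac{7}{3}\right) 16 = \left(- \frac{91}{3}\right) 16 = - \frac{1456}{3}$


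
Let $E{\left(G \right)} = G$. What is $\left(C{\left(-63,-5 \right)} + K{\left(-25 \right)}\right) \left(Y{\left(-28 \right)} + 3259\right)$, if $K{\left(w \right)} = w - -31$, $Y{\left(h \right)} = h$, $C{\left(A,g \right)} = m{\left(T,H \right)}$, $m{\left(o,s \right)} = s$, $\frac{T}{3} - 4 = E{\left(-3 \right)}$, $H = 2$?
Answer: $25848$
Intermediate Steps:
$T = 3$ ($T = 12 + 3 \left(-3\right) = 12 - 9 = 3$)
$C{\left(A,g \right)} = 2$
$K{\left(w \right)} = 31 + w$ ($K{\left(w \right)} = w + 31 = 31 + w$)
$\left(C{\left(-63,-5 \right)} + K{\left(-25 \right)}\right) \left(Y{\left(-28 \right)} + 3259\right) = \left(2 + \left(31 - 25\right)\right) \left(-28 + 3259\right) = \left(2 + 6\right) 3231 = 8 \cdot 3231 = 25848$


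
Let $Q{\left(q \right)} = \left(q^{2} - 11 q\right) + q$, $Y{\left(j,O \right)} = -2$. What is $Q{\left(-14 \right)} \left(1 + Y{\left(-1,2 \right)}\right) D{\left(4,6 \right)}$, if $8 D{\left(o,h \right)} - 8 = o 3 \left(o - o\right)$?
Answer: $-336$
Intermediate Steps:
$D{\left(o,h \right)} = 1$ ($D{\left(o,h \right)} = 1 + \frac{o 3 \left(o - o\right)}{8} = 1 + \frac{3 o 0}{8} = 1 + \frac{1}{8} \cdot 0 = 1 + 0 = 1$)
$Q{\left(q \right)} = q^{2} - 10 q$
$Q{\left(-14 \right)} \left(1 + Y{\left(-1,2 \right)}\right) D{\left(4,6 \right)} = - 14 \left(-10 - 14\right) \left(1 - 2\right) 1 = \left(-14\right) \left(-24\right) \left(\left(-1\right) 1\right) = 336 \left(-1\right) = -336$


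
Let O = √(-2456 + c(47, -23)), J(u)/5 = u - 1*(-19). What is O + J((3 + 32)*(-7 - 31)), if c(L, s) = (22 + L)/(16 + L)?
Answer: -6555 + I*√1082613/21 ≈ -6555.0 + 49.547*I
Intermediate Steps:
J(u) = 95 + 5*u (J(u) = 5*(u - 1*(-19)) = 5*(u + 19) = 5*(19 + u) = 95 + 5*u)
c(L, s) = (22 + L)/(16 + L)
O = I*√1082613/21 (O = √(-2456 + (22 + 47)/(16 + 47)) = √(-2456 + 69/63) = √(-2456 + (1/63)*69) = √(-2456 + 23/21) = √(-51553/21) = I*√1082613/21 ≈ 49.547*I)
O + J((3 + 32)*(-7 - 31)) = I*√1082613/21 + (95 + 5*((3 + 32)*(-7 - 31))) = I*√1082613/21 + (95 + 5*(35*(-38))) = I*√1082613/21 + (95 + 5*(-1330)) = I*√1082613/21 + (95 - 6650) = I*√1082613/21 - 6555 = -6555 + I*√1082613/21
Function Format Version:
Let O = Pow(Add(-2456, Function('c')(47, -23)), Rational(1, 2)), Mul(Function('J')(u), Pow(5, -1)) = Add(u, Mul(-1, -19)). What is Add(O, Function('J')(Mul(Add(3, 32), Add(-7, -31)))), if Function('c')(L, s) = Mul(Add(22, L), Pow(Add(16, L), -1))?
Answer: Add(-6555, Mul(Rational(1, 21), I, Pow(1082613, Rational(1, 2)))) ≈ Add(-6555.0, Mul(49.547, I))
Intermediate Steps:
Function('J')(u) = Add(95, Mul(5, u)) (Function('J')(u) = Mul(5, Add(u, Mul(-1, -19))) = Mul(5, Add(u, 19)) = Mul(5, Add(19, u)) = Add(95, Mul(5, u)))
Function('c')(L, s) = Mul(Pow(Add(16, L), -1), Add(22, L))
O = Mul(Rational(1, 21), I, Pow(1082613, Rational(1, 2))) (O = Pow(Add(-2456, Mul(Pow(Add(16, 47), -1), Add(22, 47))), Rational(1, 2)) = Pow(Add(-2456, Mul(Pow(63, -1), 69)), Rational(1, 2)) = Pow(Add(-2456, Mul(Rational(1, 63), 69)), Rational(1, 2)) = Pow(Add(-2456, Rational(23, 21)), Rational(1, 2)) = Pow(Rational(-51553, 21), Rational(1, 2)) = Mul(Rational(1, 21), I, Pow(1082613, Rational(1, 2))) ≈ Mul(49.547, I))
Add(O, Function('J')(Mul(Add(3, 32), Add(-7, -31)))) = Add(Mul(Rational(1, 21), I, Pow(1082613, Rational(1, 2))), Add(95, Mul(5, Mul(Add(3, 32), Add(-7, -31))))) = Add(Mul(Rational(1, 21), I, Pow(1082613, Rational(1, 2))), Add(95, Mul(5, Mul(35, -38)))) = Add(Mul(Rational(1, 21), I, Pow(1082613, Rational(1, 2))), Add(95, Mul(5, -1330))) = Add(Mul(Rational(1, 21), I, Pow(1082613, Rational(1, 2))), Add(95, -6650)) = Add(Mul(Rational(1, 21), I, Pow(1082613, Rational(1, 2))), -6555) = Add(-6555, Mul(Rational(1, 21), I, Pow(1082613, Rational(1, 2))))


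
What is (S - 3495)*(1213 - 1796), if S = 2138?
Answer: 791131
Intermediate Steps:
(S - 3495)*(1213 - 1796) = (2138 - 3495)*(1213 - 1796) = -1357*(-583) = 791131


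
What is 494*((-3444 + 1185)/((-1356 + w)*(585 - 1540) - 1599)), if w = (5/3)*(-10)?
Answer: -3347838/3927893 ≈ -0.85232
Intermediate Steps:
w = -50/3 (w = ((⅓)*5)*(-10) = (5/3)*(-10) = -50/3 ≈ -16.667)
494*((-3444 + 1185)/((-1356 + w)*(585 - 1540) - 1599)) = 494*((-3444 + 1185)/((-1356 - 50/3)*(585 - 1540) - 1599)) = 494*(-2259/(-4118/3*(-955) - 1599)) = 494*(-2259/(3932690/3 - 1599)) = 494*(-2259/3927893/3) = 494*(-2259*3/3927893) = 494*(-6777/3927893) = -3347838/3927893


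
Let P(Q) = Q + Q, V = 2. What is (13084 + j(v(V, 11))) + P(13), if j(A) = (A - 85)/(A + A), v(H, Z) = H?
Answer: 52357/4 ≈ 13089.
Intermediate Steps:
P(Q) = 2*Q
j(A) = (-85 + A)/(2*A) (j(A) = (-85 + A)/((2*A)) = (-85 + A)*(1/(2*A)) = (-85 + A)/(2*A))
(13084 + j(v(V, 11))) + P(13) = (13084 + (1/2)*(-85 + 2)/2) + 2*13 = (13084 + (1/2)*(1/2)*(-83)) + 26 = (13084 - 83/4) + 26 = 52253/4 + 26 = 52357/4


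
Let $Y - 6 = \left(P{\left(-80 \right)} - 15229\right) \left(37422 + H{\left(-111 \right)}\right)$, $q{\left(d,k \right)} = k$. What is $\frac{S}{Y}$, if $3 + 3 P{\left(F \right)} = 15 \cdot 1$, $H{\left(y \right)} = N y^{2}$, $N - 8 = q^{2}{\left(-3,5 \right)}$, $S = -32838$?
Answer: $\frac{10946}{2253376123} \approx 4.8576 \cdot 10^{-6}$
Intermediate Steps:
$N = 33$ ($N = 8 + 5^{2} = 8 + 25 = 33$)
$H{\left(y \right)} = 33 y^{2}$
$P{\left(F \right)} = 4$ ($P{\left(F \right)} = -1 + \frac{15 \cdot 1}{3} = -1 + \frac{1}{3} \cdot 15 = -1 + 5 = 4$)
$Y = -6760128369$ ($Y = 6 + \left(4 - 15229\right) \left(37422 + 33 \left(-111\right)^{2}\right) = 6 - 15225 \left(37422 + 33 \cdot 12321\right) = 6 - 15225 \left(37422 + 406593\right) = 6 - 6760128375 = -6760128369$)
$\frac{S}{Y} = - \frac{32838}{-6760128369} = \left(-32838\right) \left(- \frac{1}{6760128369}\right) = \frac{10946}{2253376123}$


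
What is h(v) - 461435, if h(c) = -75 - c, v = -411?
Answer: -461099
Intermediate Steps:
h(v) - 461435 = (-75 - 1*(-411)) - 461435 = (-75 + 411) - 461435 = 336 - 461435 = -461099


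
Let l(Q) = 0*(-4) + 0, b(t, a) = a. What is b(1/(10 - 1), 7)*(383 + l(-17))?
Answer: 2681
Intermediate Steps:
l(Q) = 0 (l(Q) = 0 + 0 = 0)
b(1/(10 - 1), 7)*(383 + l(-17)) = 7*(383 + 0) = 7*383 = 2681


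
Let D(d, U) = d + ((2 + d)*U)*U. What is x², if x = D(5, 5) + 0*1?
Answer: 32400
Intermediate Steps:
D(d, U) = d + U²*(2 + d) (D(d, U) = d + (U*(2 + d))*U = d + U²*(2 + d))
x = 180 (x = (5 + 2*5² + 5*5²) + 0*1 = (5 + 2*25 + 5*25) + 0 = (5 + 50 + 125) + 0 = 180 + 0 = 180)
x² = 180² = 32400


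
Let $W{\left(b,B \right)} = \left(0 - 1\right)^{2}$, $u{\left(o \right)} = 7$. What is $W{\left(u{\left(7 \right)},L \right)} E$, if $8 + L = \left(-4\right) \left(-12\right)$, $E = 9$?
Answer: $9$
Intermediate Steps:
$L = 40$ ($L = -8 - -48 = -8 + 48 = 40$)
$W{\left(b,B \right)} = 1$ ($W{\left(b,B \right)} = \left(-1\right)^{2} = 1$)
$W{\left(u{\left(7 \right)},L \right)} E = 1 \cdot 9 = 9$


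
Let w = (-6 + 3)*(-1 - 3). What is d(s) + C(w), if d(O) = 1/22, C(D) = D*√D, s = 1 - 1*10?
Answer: 1/22 + 24*√3 ≈ 41.615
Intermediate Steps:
s = -9 (s = 1 - 10 = -9)
w = 12 (w = -3*(-4) = 12)
C(D) = D^(3/2)
d(O) = 1/22
d(s) + C(w) = 1/22 + 12^(3/2) = 1/22 + 24*√3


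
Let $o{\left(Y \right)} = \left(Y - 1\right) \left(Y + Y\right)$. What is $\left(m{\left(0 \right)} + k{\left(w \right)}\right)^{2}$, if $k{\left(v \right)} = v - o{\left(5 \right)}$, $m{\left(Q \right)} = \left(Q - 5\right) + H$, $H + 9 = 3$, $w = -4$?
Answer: $3025$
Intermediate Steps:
$H = -6$ ($H = -9 + 3 = -6$)
$m{\left(Q \right)} = -11 + Q$ ($m{\left(Q \right)} = \left(Q - 5\right) - 6 = \left(-5 + Q\right) - 6 = -11 + Q$)
$o{\left(Y \right)} = 2 Y \left(-1 + Y\right)$ ($o{\left(Y \right)} = \left(-1 + Y\right) 2 Y = 2 Y \left(-1 + Y\right)$)
$k{\left(v \right)} = -40 + v$ ($k{\left(v \right)} = v - 2 \cdot 5 \left(-1 + 5\right) = v - 2 \cdot 5 \cdot 4 = v - 40 = -40 + v$)
$\left(m{\left(0 \right)} + k{\left(w \right)}\right)^{2} = \left(\left(-11 + 0\right) - 44\right)^{2} = \left(-11 - 44\right)^{2} = \left(-55\right)^{2} = 3025$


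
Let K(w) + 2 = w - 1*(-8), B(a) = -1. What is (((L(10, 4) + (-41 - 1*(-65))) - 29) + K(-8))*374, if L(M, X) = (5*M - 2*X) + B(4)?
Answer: 12716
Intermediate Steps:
K(w) = 6 + w (K(w) = -2 + (w - 1*(-8)) = -2 + (w + 8) = -2 + (8 + w) = 6 + w)
L(M, X) = -1 - 2*X + 5*M (L(M, X) = (5*M - 2*X) - 1 = (-2*X + 5*M) - 1 = -1 - 2*X + 5*M)
(((L(10, 4) + (-41 - 1*(-65))) - 29) + K(-8))*374 = ((((-1 - 2*4 + 5*10) + (-41 - 1*(-65))) - 29) + (6 - 8))*374 = ((((-1 - 8 + 50) + (-41 + 65)) - 29) - 2)*374 = (((41 + 24) - 29) - 2)*374 = ((65 - 29) - 2)*374 = (36 - 2)*374 = 34*374 = 12716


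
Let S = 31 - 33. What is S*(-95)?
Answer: 190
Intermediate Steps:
S = -2
S*(-95) = -2*(-95) = 190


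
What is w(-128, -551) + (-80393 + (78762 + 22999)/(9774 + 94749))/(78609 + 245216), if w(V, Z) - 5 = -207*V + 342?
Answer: 908550925814647/33847160475 ≈ 26843.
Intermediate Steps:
w(V, Z) = 347 - 207*V (w(V, Z) = 5 + (-207*V + 342) = 5 + (342 - 207*V) = 347 - 207*V)
w(-128, -551) + (-80393 + (78762 + 22999)/(9774 + 94749))/(78609 + 245216) = (347 - 207*(-128)) + (-80393 + (78762 + 22999)/(9774 + 94749))/(78609 + 245216) = (347 + 26496) + (-80393 + 101761/104523)/323825 = 26843 + (-80393 + 101761*(1/104523))*(1/323825) = 26843 + (-80393 + 101761/104523)*(1/323825) = 26843 - 8402815778/104523*1/323825 = 26843 - 8402815778/33847160475 = 908550925814647/33847160475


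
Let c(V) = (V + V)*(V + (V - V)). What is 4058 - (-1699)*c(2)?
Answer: 17650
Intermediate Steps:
c(V) = 2*V**2 (c(V) = (2*V)*(V + 0) = (2*V)*V = 2*V**2)
4058 - (-1699)*c(2) = 4058 - (-1699)*2*2**2 = 4058 - (-1699)*2*4 = 4058 - (-1699)*8 = 4058 - 1*(-13592) = 4058 + 13592 = 17650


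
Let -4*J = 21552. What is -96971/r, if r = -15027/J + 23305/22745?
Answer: -792253457884/31157097 ≈ -25428.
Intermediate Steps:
J = -5388 (J = -1/4*21552 = -5388)
r = 31157097/8170004 (r = -15027/(-5388) + 23305/22745 = -15027*(-1/5388) + 23305*(1/22745) = 5009/1796 + 4661/4549 = 31157097/8170004 ≈ 3.8136)
-96971/r = -96971/31157097/8170004 = -96971*8170004/31157097 = -792253457884/31157097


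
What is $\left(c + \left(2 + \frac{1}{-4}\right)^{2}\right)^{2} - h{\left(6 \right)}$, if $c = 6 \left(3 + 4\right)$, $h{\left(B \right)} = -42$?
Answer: $\frac{530593}{256} \approx 2072.6$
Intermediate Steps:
$c = 42$ ($c = 6 \cdot 7 = 42$)
$\left(c + \left(2 + \frac{1}{-4}\right)^{2}\right)^{2} - h{\left(6 \right)} = \left(42 + \left(2 + \frac{1}{-4}\right)^{2}\right)^{2} - -42 = \left(42 + \left(2 - \frac{1}{4}\right)^{2}\right)^{2} + 42 = \left(42 + \left(\frac{7}{4}\right)^{2}\right)^{2} + 42 = \left(42 + \frac{49}{16}\right)^{2} + 42 = \left(\frac{721}{16}\right)^{2} + 42 = \frac{519841}{256} + 42 = \frac{530593}{256}$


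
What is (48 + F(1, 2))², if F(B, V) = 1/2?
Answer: 9409/4 ≈ 2352.3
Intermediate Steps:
F(B, V) = ½ (F(B, V) = 1*(½) = ½)
(48 + F(1, 2))² = (48 + ½)² = (97/2)² = 9409/4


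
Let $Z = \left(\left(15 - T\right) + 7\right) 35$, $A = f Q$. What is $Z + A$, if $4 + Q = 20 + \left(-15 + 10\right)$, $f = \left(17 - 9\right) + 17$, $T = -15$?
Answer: $1570$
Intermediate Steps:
$f = 25$ ($f = 8 + 17 = 25$)
$Q = 11$ ($Q = -4 + \left(20 + \left(-15 + 10\right)\right) = -4 + \left(20 - 5\right) = -4 + 15 = 11$)
$A = 275$ ($A = 25 \cdot 11 = 275$)
$Z = 1295$ ($Z = \left(\left(15 - -15\right) + 7\right) 35 = \left(\left(15 + 15\right) + 7\right) 35 = \left(30 + 7\right) 35 = 37 \cdot 35 = 1295$)
$Z + A = 1295 + 275 = 1570$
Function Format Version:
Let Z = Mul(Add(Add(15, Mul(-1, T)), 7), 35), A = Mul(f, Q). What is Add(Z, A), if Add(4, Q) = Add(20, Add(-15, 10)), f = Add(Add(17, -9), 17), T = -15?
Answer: 1570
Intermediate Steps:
f = 25 (f = Add(8, 17) = 25)
Q = 11 (Q = Add(-4, Add(20, Add(-15, 10))) = Add(-4, Add(20, -5)) = Add(-4, 15) = 11)
A = 275 (A = Mul(25, 11) = 275)
Z = 1295 (Z = Mul(Add(Add(15, Mul(-1, -15)), 7), 35) = Mul(Add(Add(15, 15), 7), 35) = Mul(Add(30, 7), 35) = Mul(37, 35) = 1295)
Add(Z, A) = Add(1295, 275) = 1570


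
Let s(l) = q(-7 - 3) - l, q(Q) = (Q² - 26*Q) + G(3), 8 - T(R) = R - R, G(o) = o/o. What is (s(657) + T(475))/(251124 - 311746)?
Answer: 144/30311 ≈ 0.0047508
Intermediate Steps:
G(o) = 1
T(R) = 8 (T(R) = 8 - (R - R) = 8 - 1*0 = 8 + 0 = 8)
q(Q) = 1 + Q² - 26*Q (q(Q) = (Q² - 26*Q) + 1 = 1 + Q² - 26*Q)
s(l) = 361 - l (s(l) = (1 + (-7 - 3)² - 26*(-7 - 3)) - l = (1 + (-10)² - 26*(-10)) - l = (1 + 100 + 260) - l = 361 - l)
(s(657) + T(475))/(251124 - 311746) = ((361 - 1*657) + 8)/(251124 - 311746) = ((361 - 657) + 8)/(-60622) = (-296 + 8)*(-1/60622) = -288*(-1/60622) = 144/30311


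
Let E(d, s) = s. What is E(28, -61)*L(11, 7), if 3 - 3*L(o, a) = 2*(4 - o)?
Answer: -1037/3 ≈ -345.67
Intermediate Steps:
L(o, a) = -5/3 + 2*o/3 (L(o, a) = 1 - 2*(4 - o)/3 = 1 - (8 - 2*o)/3 = 1 + (-8/3 + 2*o/3) = -5/3 + 2*o/3)
E(28, -61)*L(11, 7) = -61*(-5/3 + (2/3)*11) = -61*(-5/3 + 22/3) = -61*17/3 = -1037/3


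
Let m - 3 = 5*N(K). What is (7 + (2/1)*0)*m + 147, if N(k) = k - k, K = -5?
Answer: 168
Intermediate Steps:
N(k) = 0
m = 3 (m = 3 + 5*0 = 3 + 0 = 3)
(7 + (2/1)*0)*m + 147 = (7 + (2/1)*0)*3 + 147 = (7 + (2*1)*0)*3 + 147 = (7 + 2*0)*3 + 147 = (7 + 0)*3 + 147 = 7*3 + 147 = 21 + 147 = 168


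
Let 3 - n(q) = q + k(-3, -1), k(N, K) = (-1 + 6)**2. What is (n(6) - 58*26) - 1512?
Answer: -3048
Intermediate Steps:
k(N, K) = 25 (k(N, K) = 5**2 = 25)
n(q) = -22 - q (n(q) = 3 - (q + 25) = 3 - (25 + q) = 3 + (-25 - q) = -22 - q)
(n(6) - 58*26) - 1512 = ((-22 - 1*6) - 58*26) - 1512 = ((-22 - 6) - 1508) - 1512 = (-28 - 1508) - 1512 = -1536 - 1512 = -3048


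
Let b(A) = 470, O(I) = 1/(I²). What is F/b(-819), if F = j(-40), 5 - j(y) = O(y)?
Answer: 7999/752000 ≈ 0.010637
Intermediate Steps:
O(I) = I⁻²
j(y) = 5 - 1/y²
F = 7999/1600 (F = 5 - 1/(-40)² = 5 - 1*1/1600 = 5 - 1/1600 = 7999/1600 ≈ 4.9994)
F/b(-819) = (7999/1600)/470 = (7999/1600)*(1/470) = 7999/752000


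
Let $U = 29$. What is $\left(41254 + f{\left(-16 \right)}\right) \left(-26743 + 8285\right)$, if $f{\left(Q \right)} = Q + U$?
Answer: $-761706286$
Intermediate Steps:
$f{\left(Q \right)} = 29 + Q$ ($f{\left(Q \right)} = Q + 29 = 29 + Q$)
$\left(41254 + f{\left(-16 \right)}\right) \left(-26743 + 8285\right) = \left(41254 + \left(29 - 16\right)\right) \left(-26743 + 8285\right) = \left(41254 + 13\right) \left(-18458\right) = 41267 \left(-18458\right) = -761706286$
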